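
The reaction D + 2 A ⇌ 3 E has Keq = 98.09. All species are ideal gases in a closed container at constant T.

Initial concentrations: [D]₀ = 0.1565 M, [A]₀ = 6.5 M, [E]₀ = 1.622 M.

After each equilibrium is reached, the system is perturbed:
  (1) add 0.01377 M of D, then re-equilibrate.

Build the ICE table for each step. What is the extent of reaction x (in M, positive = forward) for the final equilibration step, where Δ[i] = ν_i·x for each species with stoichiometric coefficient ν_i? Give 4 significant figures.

Q₀ = 0.6454 vs Keq = 98.09 ⇒ Q<K, forward
Step 1:
                    D           A           E
  init         0.1565         6.5       1.622
  Δ           -0.1541     -0.3082      0.4623
  eq         0.002408       6.192       2.084
  solve Keq expr → x = 0.1541; check Q = 98.09
Then add 0.01377 M of D.
Step 2:
                    D           A           E
  init        0.01618       6.192       2.084
  Δ           -0.0136    -0.02721     0.04081
  eq         0.002575       6.165       2.125
  solve Keq expr → x = 0.0136; check Q = 98.09

x = 0.0136 M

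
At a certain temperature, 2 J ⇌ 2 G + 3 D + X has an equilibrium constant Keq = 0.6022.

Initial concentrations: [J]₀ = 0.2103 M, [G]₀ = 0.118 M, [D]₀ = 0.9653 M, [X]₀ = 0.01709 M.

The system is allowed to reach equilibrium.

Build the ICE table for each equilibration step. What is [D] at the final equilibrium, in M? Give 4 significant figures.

Q₀ = 0.00484 vs Keq = 0.6022 ⇒ Q<K, forward
Step 1:
                   J          G          D          X
  I           0.2103      0.118     0.9653    0.01709
  C          -0.1128     0.1128     0.1693    0.05642
  E          0.09746     0.2308      1.135    0.07351
  solve Keq expr → x = 0.05642; check Q = 0.6022

[D]_eq = 1.135 M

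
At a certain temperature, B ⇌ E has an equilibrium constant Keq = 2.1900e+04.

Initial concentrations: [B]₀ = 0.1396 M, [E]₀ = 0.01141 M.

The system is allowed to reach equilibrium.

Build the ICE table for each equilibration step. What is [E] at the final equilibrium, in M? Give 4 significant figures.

[E]_eq = 0.151 M

Q₀ = 0.08173 vs Keq = 2.1900e+04 ⇒ Q<K, forward
Step 1:
                  B         E
  I          0.1396   0.01141
  C         -0.1396    0.1396
  E       6.8951e-06     0.151
  solve Keq expr → x = 0.1396; check Q = 2.1900e+04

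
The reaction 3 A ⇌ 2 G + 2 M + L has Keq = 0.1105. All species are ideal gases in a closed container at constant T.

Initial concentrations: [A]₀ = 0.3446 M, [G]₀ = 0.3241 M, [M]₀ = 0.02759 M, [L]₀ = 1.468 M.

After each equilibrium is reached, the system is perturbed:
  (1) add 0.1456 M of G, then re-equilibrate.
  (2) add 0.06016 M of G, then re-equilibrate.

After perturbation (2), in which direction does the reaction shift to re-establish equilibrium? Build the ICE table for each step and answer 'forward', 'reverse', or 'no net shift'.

Direction: reverse

Q₀ = 0.002868 vs Keq = 0.1105 ⇒ Q<K, forward
Step 1:
                   A          G          M          L
  I           0.3446     0.3241    0.02759      1.468
  C         -0.09238    0.06159    0.06159    0.03079
  E           0.2522     0.3857    0.08918      1.499
  solve Keq expr → x = 0.03079; check Q = 0.1105
Then add 0.1456 M of G.
Step 2:
                   A          G          M          L
  I           0.2522     0.5313    0.08918      1.499
  C          0.02103   -0.01402   -0.01402   -0.00701
  E           0.2733     0.5173    0.07516      1.492
  solve Keq expr → x = -0.00701; check Q = 0.1105
Then add 0.06016 M of G.
Step 3:
                   A          G          M          L
  I           0.2733     0.5774    0.07516      1.492
  C         0.006943  -0.004628  -0.004628  -0.002314
  E           0.2802     0.5728    0.07053      1.489
  solve Keq expr → x = -0.002314; check Q = 0.1105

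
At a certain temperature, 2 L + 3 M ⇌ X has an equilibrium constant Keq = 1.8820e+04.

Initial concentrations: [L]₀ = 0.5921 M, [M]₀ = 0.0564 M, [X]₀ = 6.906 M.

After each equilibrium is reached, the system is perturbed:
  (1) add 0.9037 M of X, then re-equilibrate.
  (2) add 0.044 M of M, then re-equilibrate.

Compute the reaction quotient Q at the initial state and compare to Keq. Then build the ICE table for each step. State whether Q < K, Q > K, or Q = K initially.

Q₀ = 1.0980e+05; Q > K (proceeds reverse)

Q₀ = 1.0980e+05 vs Keq = 1.8820e+04 ⇒ Q>K, reverse
Step 1:
                    L           M           X
  I            0.5921      0.0564       6.906
  C           0.02799     0.04199      -0.014
  E            0.6201     0.09839       6.892
  solve Keq expr → x = -0.014; check Q = 1.8820e+04
Then add 0.9037 M of X.
Step 2:
                    L           M           X
  I            0.6201     0.09839       7.796
  C          0.002559    0.003838   -0.001279
  E            0.6227      0.1022       7.794
  solve Keq expr → x = -0.001279; check Q = 1.8820e+04
Then add 0.044 M of M.
Step 3:
                    L           M           X
  I            0.6227      0.1462       7.794
  C          -0.02723    -0.04085     0.01362
  E            0.5954      0.1054       7.808
  solve Keq expr → x = 0.01362; check Q = 1.8820e+04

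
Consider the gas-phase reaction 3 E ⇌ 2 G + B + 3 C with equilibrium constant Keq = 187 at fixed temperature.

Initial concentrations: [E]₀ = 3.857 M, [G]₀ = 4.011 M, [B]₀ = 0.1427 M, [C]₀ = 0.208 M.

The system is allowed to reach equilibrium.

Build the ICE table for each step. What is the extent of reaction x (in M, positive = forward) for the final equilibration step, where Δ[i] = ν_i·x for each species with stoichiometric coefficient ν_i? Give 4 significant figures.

Q₀ = 3.6006e-04 vs Keq = 187 ⇒ Q<K, forward
Step 1:
                  E         G         B         C
  Initial     3.857     4.011    0.1427     0.208
  Change     -2.425     1.616    0.8082     2.425
  Equil       1.432     5.627    0.9509     2.633
  solve Keq expr → x = 0.8082; check Q = 187

x = 0.8082 M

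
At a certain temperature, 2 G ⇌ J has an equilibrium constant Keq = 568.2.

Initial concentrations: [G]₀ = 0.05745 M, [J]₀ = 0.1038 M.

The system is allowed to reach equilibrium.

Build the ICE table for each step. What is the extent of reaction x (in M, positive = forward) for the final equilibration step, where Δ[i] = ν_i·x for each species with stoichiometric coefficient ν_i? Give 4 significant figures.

x = 0.02131 M

Q₀ = 31.45 vs Keq = 568.2 ⇒ Q<K, forward
Step 1:
                  G         J
  init      0.05745    0.1038
  Δ        -0.04261   0.02131
  eq        0.01484    0.1251
  solve Keq expr → x = 0.02131; check Q = 568.2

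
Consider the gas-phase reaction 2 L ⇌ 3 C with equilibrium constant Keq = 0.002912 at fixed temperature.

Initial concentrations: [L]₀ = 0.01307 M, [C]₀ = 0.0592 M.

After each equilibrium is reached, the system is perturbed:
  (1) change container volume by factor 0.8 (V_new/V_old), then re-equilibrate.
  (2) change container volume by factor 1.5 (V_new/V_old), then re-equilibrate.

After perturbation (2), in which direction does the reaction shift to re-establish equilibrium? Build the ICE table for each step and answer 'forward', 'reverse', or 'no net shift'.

Direction: forward

Q₀ = 1.215 vs Keq = 0.002912 ⇒ Q>K, reverse
Step 1:
                  L         C
  init      0.01307    0.0592
  Δ         0.02811  -0.04217
  eq        0.04118   0.01703
  solve Keq expr → x = -0.01406; check Q = 0.002912
Then change container volume by factor 0.8 (V_new/V_old).
Step 2:
                  L         C
  init      0.05148   0.02129
  Δ       8.6937e-04 -0.001304
  eq        0.05235   0.01998
  solve Keq expr → x = -4.3469e-04; check Q = 0.002912
Then change container volume by factor 1.5 (V_new/V_old).
Step 3:
                  L         C
  init       0.0349   0.01332
  Δ       -0.001075  0.001613
  eq        0.03382   0.01494
  solve Keq expr → x = 5.3767e-04; check Q = 0.002912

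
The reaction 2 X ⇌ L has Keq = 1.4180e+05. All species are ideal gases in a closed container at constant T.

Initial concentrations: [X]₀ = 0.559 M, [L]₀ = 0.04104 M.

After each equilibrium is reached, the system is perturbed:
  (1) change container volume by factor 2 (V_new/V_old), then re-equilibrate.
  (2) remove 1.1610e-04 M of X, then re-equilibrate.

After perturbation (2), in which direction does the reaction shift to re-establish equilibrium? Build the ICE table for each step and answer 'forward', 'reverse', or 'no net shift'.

Direction: reverse

Q₀ = 0.1313 vs Keq = 1.4180e+05 ⇒ Q<K, forward
Step 1:
                  X         L
  init        0.559   0.04104
  Δ         -0.5575    0.2787
  eq       0.001502    0.3198
  solve Keq expr → x = 0.2787; check Q = 1.4180e+05
Then change container volume by factor 2 (V_new/V_old).
Step 2:
                  X         L
  init    7.5087e-04    0.1599
  Δ       3.1050e-04 -1.5525e-04
  eq       0.001061    0.1597
  solve Keq expr → x = -1.5525e-04; check Q = 1.4180e+05
Then remove 1.1610e-04 M of X.
Step 3:
                  X         L
  init    9.4527e-04    0.1597
  Δ       1.1591e-04 -5.7954e-05
  eq       0.001061    0.1597
  solve Keq expr → x = -5.7954e-05; check Q = 1.4180e+05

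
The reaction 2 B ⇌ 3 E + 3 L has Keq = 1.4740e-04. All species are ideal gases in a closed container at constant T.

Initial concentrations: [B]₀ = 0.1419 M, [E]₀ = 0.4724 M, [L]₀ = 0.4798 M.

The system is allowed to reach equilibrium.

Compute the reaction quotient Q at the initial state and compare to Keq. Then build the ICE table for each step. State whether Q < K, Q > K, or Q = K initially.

Q₀ = 0.5783 vs Keq = 1.4740e-04 ⇒ Q>K, reverse
Step 1:
                   B          E          L
  Initial     0.1419     0.4724     0.4798
  Change      0.2093    -0.3139    -0.3139
  Equil       0.3512     0.1585     0.1659
  solve Keq expr → x = -0.1046; check Q = 1.4740e-04

Q₀ = 0.5783; Q > K (proceeds reverse)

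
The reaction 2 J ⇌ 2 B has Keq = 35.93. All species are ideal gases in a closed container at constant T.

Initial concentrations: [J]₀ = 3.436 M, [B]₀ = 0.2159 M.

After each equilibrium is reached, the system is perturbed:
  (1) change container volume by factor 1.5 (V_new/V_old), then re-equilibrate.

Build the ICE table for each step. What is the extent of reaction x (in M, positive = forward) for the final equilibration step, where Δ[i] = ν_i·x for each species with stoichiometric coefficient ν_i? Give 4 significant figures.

x = 0 M

Q₀ = 0.003948 vs Keq = 35.93 ⇒ Q<K, forward
Step 1:
                    J           B
  Initial       3.436      0.2159
  Change       -2.914       2.914
  Equil        0.5221        3.13
  solve Keq expr → x = 1.457; check Q = 35.93
Then change container volume by factor 1.5 (V_new/V_old).
Step 2:
                    J           B
  Initial      0.3481       2.087
  Change            0           0
  Equil        0.3481       2.087
  solve Keq expr → x = 0; check Q = 35.93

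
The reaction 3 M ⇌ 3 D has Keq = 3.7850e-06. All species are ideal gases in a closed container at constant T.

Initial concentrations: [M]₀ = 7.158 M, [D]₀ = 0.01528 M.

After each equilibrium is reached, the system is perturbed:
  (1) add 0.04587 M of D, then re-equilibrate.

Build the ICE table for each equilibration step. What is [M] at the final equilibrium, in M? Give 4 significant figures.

[M]_eq = 7.108 M

Q₀ = 9.7274e-09 vs Keq = 3.7850e-06 ⇒ Q<K, forward
Step 1:
                   M          D
  Initial      7.158    0.01528
  Change     -0.0948     0.0948
  Equil        7.063     0.1101
  solve Keq expr → x = 0.0316; check Q = 3.7850e-06
Then add 0.04587 M of D.
Step 2:
                   M          D
  Initial      7.063     0.1559
  Change     0.04517   -0.04517
  Equil        7.108     0.1108
  solve Keq expr → x = -0.01506; check Q = 3.7850e-06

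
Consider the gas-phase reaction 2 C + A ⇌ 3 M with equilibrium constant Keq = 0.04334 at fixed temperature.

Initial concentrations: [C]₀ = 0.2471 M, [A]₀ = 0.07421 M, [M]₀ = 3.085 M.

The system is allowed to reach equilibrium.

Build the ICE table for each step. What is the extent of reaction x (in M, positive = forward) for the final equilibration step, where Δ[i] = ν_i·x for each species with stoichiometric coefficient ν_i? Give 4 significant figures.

Q₀ = 6480 vs Keq = 0.04334 ⇒ Q>K, reverse
Step 1:
                   C          A          M
  init        0.2471    0.07421      3.085
  Δ            1.701     0.8504     -2.551
  eq           1.948     0.9246     0.5337
  solve Keq expr → x = -0.8504; check Q = 0.04334

x = -0.8504 M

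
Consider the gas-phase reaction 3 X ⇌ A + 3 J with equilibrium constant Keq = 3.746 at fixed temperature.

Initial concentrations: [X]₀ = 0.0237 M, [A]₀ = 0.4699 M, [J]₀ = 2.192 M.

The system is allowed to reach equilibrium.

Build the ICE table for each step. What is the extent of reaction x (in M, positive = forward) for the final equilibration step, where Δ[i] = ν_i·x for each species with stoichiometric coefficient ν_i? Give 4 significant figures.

Q₀ = 3.7178e+05 vs Keq = 3.746 ⇒ Q>K, reverse
Step 1:
                  X         A         J
  I          0.0237    0.4699     2.192
  C           0.623   -0.2077    -0.623
  E          0.6467    0.2622     1.569
  solve Keq expr → x = -0.2077; check Q = 3.746

x = -0.2077 M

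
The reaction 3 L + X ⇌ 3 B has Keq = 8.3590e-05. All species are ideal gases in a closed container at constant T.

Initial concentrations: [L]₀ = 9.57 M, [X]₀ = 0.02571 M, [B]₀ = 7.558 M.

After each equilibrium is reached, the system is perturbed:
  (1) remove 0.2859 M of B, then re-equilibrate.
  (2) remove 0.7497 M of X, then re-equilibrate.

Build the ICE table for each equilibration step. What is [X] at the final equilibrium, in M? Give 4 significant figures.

Q₀ = 19.16 vs Keq = 8.3590e-05 ⇒ Q>K, reverse
Step 1:
                    L           X           B
  Initial        9.57     0.02571       7.558
  Change        6.632       2.211      -6.632
  Equil          16.2       2.236      0.9264
  solve Keq expr → x = -2.211; check Q = 8.3590e-05
Then remove 0.2859 M of B.
Step 2:
                    L           X           B
  Initial        16.2       2.236      0.6405
  Change      -0.2592     -0.0864      0.2592
  Equil         15.94        2.15      0.8997
  solve Keq expr → x = 0.0864; check Q = 8.3590e-05
Then remove 0.7497 M of X.
Step 3:
                    L           X           B
  Initial       15.94         1.4      0.8997
  Change       0.1079     0.03596     -0.1079
  Equil         16.05       1.436      0.7918
  solve Keq expr → x = -0.03596; check Q = 8.3590e-05

[X]_eq = 1.436 M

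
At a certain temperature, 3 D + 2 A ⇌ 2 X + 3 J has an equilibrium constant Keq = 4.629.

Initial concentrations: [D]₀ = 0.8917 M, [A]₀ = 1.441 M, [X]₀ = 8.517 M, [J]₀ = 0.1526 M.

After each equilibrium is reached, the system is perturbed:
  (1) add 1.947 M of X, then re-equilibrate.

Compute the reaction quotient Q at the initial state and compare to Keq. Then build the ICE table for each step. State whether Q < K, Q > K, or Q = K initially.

Q₀ = 0.1751 vs Keq = 4.629 ⇒ Q<K, forward
Step 1:
                   D          A          X          J
  init        0.8917      1.441      8.517     0.1526
  Δ          -0.1841    -0.1227     0.1227     0.1841
  eq          0.7076      1.318       8.64     0.3367
  solve Keq expr → x = 0.06137; check Q = 4.629
Then add 1.947 M of X.
Step 2:
                   D          A          X          J
  init        0.7076      1.318      10.59     0.3367
  Δ          0.02786    0.01857   -0.01857   -0.02786
  eq          0.7354      1.337      10.57     0.3089
  solve Keq expr → x = -0.009287; check Q = 4.629

Q₀ = 0.1751; Q < K (proceeds forward)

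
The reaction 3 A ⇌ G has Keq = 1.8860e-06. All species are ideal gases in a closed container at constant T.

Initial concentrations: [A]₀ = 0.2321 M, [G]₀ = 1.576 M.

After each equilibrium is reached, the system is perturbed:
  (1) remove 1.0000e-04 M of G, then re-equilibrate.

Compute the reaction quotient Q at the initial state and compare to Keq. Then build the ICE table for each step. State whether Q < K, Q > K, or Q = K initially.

Q₀ = 126 vs Keq = 1.8860e-06 ⇒ Q>K, reverse
Step 1:
                    A           G
  Initial      0.2321       1.576
  Change        4.727      -1.576
  Equil         4.959  2.3006e-04
  solve Keq expr → x = -1.576; check Q = 1.8860e-06
Then remove 1.0000e-04 M of G.
Step 2:
                    A           G
  Initial       4.959  1.3006e-04
  Change  -2.9987e-04  9.9958e-05
  Equil         4.959  2.3001e-04
  solve Keq expr → x = 9.9958e-05; check Q = 1.8860e-06

Q₀ = 126; Q > K (proceeds reverse)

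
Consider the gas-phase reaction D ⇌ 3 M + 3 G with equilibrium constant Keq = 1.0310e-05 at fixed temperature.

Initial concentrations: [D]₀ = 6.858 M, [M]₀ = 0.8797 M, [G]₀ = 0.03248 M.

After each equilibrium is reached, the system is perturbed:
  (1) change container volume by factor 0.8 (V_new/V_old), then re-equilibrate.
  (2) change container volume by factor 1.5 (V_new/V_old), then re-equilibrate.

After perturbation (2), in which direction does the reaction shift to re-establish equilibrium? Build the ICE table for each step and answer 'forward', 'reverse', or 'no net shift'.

Direction: forward

Q₀ = 3.4014e-06 vs Keq = 1.0310e-05 ⇒ Q<K, forward
Step 1:
                    D           M           G
  I             6.858      0.8797     0.03248
  C         -0.004597     0.01379     0.01379
  E             6.853      0.8935     0.04627
  solve Keq expr → x = 0.004597; check Q = 1.0310e-05
Then change container volume by factor 0.8 (V_new/V_old).
Step 2:
                    D           M           G
  I             8.567       1.117     0.05784
  C          0.005775    -0.01733    -0.01733
  E             8.573         1.1     0.04051
  solve Keq expr → x = -0.005775; check Q = 1.0310e-05
Then change container volume by factor 1.5 (V_new/V_old).
Step 3:
                    D           M           G
  I             5.715       0.733     0.02701
  C         -0.008116     0.02435     0.02435
  E             5.707      0.7574     0.05135
  solve Keq expr → x = 0.008116; check Q = 1.0310e-05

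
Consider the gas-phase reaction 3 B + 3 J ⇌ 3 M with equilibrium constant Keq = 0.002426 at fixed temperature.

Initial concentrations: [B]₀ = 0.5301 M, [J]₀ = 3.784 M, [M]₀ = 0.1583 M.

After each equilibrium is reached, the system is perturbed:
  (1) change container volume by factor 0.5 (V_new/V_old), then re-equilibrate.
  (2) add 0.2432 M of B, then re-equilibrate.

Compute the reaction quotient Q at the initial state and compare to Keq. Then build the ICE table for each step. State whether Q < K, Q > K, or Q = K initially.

Q₀ = 4.9149e-04 vs Keq = 0.002426 ⇒ Q<K, forward
Step 1:
                  B         J         M
  I          0.5301     3.784    0.1583
  C        -0.07084  -0.07084   0.07084
  E          0.4593     3.713    0.2291
  solve Keq expr → x = 0.02361; check Q = 0.002426
Then change container volume by factor 0.5 (V_new/V_old).
Step 2:
                  B         J         M
  I          0.9185     7.426    0.4583
  C         -0.2191   -0.2191    0.2191
  E          0.6994     7.207    0.6774
  solve Keq expr → x = 0.07303; check Q = 0.002426
Then add 0.2432 M of B.
Step 3:
                  B         J         M
  I          0.9426     7.207    0.6774
  C         -0.1132   -0.1132    0.1132
  E          0.8294     7.094    0.7906
  solve Keq expr → x = 0.03775; check Q = 0.002426

Q₀ = 4.9149e-04; Q < K (proceeds forward)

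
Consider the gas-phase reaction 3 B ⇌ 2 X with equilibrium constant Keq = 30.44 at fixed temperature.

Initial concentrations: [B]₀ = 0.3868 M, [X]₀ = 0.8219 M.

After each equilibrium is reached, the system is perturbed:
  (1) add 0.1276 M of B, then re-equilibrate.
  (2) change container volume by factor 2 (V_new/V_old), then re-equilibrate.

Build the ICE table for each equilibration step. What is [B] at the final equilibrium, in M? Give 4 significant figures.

Q₀ = 11.67 vs Keq = 30.44 ⇒ Q<K, forward
Step 1:
                  B         X
  I          0.3868    0.8219
  C        -0.09198   0.06132
  E          0.2948    0.8832
  solve Keq expr → x = 0.03066; check Q = 30.44
Then add 0.1276 M of B.
Step 2:
                  B         X
  I          0.4224    0.8832
  C         -0.1113   0.07421
  E          0.3111    0.9574
  solve Keq expr → x = 0.0371; check Q = 30.44
Then change container volume by factor 2 (V_new/V_old).
Step 3:
                  B         X
  I          0.1556    0.4787
  C         0.03417  -0.02278
  E          0.1897    0.4559
  solve Keq expr → x = -0.01139; check Q = 30.44

[B]_eq = 0.1897 M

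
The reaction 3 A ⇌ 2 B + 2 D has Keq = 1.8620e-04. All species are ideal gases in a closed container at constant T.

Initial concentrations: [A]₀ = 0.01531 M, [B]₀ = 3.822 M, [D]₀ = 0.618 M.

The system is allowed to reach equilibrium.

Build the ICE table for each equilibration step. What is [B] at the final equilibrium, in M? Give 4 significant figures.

Q₀ = 1.5547e+06 vs Keq = 1.8620e-04 ⇒ Q>K, reverse
Step 1:
                   A          B          D
  init       0.01531      3.822      0.618
  Δ           0.9212    -0.6141    -0.6141
  eq          0.9365      3.208   0.003855
  solve Keq expr → x = -0.3071; check Q = 1.8620e-04

[B]_eq = 3.208 M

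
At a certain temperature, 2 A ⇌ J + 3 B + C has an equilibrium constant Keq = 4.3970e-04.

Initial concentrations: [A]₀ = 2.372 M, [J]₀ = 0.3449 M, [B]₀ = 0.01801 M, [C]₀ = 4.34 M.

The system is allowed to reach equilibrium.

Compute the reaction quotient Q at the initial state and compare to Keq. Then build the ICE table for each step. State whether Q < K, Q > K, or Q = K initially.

Q₀ = 1.5542e-06 vs Keq = 4.3970e-04 ⇒ Q<K, forward
Step 1:
                   A          J          B          C
  I            2.372     0.3449    0.01801       4.34
  C         -0.06301     0.0315    0.09451     0.0315
  E            2.309     0.3764     0.1125      4.372
  solve Keq expr → x = 0.0315; check Q = 4.3970e-04

Q₀ = 1.5542e-06; Q < K (proceeds forward)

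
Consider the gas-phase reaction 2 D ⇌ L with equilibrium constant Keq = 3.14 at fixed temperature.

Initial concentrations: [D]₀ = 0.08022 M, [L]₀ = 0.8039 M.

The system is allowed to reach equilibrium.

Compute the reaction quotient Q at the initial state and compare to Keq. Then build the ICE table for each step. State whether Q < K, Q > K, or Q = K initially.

Q₀ = 124.9 vs Keq = 3.14 ⇒ Q>K, reverse
Step 1:
                    D           L
  Initial     0.08022      0.8039
  Change       0.3647     -0.1823
  Equil        0.4449      0.6216
  solve Keq expr → x = -0.1823; check Q = 3.14

Q₀ = 124.9; Q > K (proceeds reverse)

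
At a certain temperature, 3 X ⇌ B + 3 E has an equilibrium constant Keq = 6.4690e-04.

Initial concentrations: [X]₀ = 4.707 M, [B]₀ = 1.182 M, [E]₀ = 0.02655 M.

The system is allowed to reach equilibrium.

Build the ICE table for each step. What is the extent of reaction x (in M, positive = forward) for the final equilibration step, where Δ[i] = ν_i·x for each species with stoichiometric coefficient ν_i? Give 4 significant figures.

x = 0.1073 M

Q₀ = 2.1212e-07 vs Keq = 6.4690e-04 ⇒ Q<K, forward
Step 1:
                   X          B          E
  Initial      4.707      1.182    0.02655
  Change     -0.3219     0.1073     0.3219
  Equil        4.385      1.289     0.3485
  solve Keq expr → x = 0.1073; check Q = 6.4690e-04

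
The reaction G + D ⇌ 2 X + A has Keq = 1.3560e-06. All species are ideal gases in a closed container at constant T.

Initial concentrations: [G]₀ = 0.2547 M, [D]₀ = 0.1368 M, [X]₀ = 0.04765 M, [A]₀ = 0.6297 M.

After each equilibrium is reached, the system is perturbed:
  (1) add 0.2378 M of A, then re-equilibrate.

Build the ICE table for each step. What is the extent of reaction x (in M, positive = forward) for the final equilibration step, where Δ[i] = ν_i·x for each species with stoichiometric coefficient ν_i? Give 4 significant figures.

x = -2.4094e-05 M

Q₀ = 0.04103 vs Keq = 1.3560e-06 ⇒ Q>K, reverse
Step 1:
                  G         D         X         A
  I          0.2547    0.1368   0.04765    0.6297
  C         0.02367   0.02367  -0.04733  -0.02367
  E          0.2784    0.1605 3.1614e-04     0.606
  solve Keq expr → x = -0.02367; check Q = 1.3560e-06
Then add 0.2378 M of A.
Step 2:
                  G         D         X         A
  I          0.2784    0.1605 3.1614e-04    0.8438
  C       2.4094e-05 2.4094e-05 -4.8188e-05 -2.4094e-05
  E          0.2784    0.1605 2.6795e-04    0.8438
  solve Keq expr → x = -2.4094e-05; check Q = 1.3560e-06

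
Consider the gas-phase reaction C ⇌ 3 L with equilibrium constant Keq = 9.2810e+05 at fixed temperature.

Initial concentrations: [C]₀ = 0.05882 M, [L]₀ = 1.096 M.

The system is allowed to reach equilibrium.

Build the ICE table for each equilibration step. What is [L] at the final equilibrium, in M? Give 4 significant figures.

Q₀ = 22.38 vs Keq = 9.2810e+05 ⇒ Q<K, forward
Step 1:
                  C         L
  Initial   0.05882     1.096
  Change   -0.05882    0.1765
  Equil   2.2199e-06     1.272
  solve Keq expr → x = 0.05882; check Q = 9.2810e+05

[L]_eq = 1.272 M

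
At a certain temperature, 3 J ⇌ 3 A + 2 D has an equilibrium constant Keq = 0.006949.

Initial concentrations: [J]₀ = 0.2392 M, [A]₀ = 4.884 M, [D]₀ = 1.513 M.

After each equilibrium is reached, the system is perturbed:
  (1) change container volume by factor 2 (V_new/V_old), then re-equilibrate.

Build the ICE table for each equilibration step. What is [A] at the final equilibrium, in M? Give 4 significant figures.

Q₀ = 1.9486e+04 vs Keq = 0.006949 ⇒ Q>K, reverse
Step 1:
                   J          A          D
  init        0.2392      4.884      1.513
  Δ            2.165     -2.165     -1.444
  eq           2.405      2.719    0.06935
  solve Keq expr → x = -0.7218; check Q = 0.006949
Then change container volume by factor 2 (V_new/V_old).
Step 2:
                   J          A          D
  init         1.202      1.359    0.03467
  Δ         -0.04217    0.04217    0.02811
  eq            1.16      1.401    0.06279
  solve Keq expr → x = 0.01406; check Q = 0.006949

[A]_eq = 1.401 M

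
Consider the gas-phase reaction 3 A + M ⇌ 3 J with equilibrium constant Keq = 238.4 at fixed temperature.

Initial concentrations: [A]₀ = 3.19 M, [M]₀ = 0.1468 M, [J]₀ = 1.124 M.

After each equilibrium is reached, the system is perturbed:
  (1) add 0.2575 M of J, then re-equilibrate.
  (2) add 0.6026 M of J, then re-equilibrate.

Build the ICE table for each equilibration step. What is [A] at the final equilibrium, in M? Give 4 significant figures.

[A]_eq = 2.758 M

Q₀ = 0.298 vs Keq = 238.4 ⇒ Q<K, forward
Step 1:
                    A           M           J
  I              3.19      0.1468       1.124
  C           -0.4381      -0.146      0.4381
  E             2.752  7.6722e-04       1.562
  solve Keq expr → x = 0.146; check Q = 238.4
Then add 0.2575 M of J.
Step 2:
                    A           M           J
  I             2.752  7.6722e-04        1.82
  C          0.001323  4.4100e-04   -0.001323
  E             2.753    0.001208       1.818
  solve Keq expr → x = -4.4100e-04; check Q = 238.4
Then add 0.6026 M of J.
Step 3:
                    A           M           J
  I             2.753    0.001208       2.421
  C          0.004834    0.001611   -0.004834
  E             2.758     0.00282       2.416
  solve Keq expr → x = -0.001611; check Q = 238.4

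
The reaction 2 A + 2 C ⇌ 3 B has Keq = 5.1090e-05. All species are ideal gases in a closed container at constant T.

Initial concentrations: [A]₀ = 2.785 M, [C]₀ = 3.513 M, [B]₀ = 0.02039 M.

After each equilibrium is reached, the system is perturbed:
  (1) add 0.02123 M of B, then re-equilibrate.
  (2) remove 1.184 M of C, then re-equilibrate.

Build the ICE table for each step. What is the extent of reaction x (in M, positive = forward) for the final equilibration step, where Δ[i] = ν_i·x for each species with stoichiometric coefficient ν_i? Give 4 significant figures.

x = -0.01285 M

Q₀ = 8.8562e-08 vs Keq = 5.1090e-05 ⇒ Q<K, forward
Step 1:
                    A           C           B
  I             2.785       3.513     0.02039
  C          -0.09498    -0.09498      0.1425
  E              2.69       3.418      0.1629
  solve Keq expr → x = 0.04749; check Q = 5.1090e-05
Then add 0.02123 M of B.
Step 2:
                    A           C           B
  I              2.69       3.418      0.1841
  C            0.0135      0.0135    -0.02026
  E             2.704       3.432      0.1638
  solve Keq expr → x = -0.006752; check Q = 5.1090e-05
Then remove 1.184 M of C.
Step 3:
                    A           C           B
  I             2.704       2.248      0.1638
  C            0.0257      0.0257    -0.03854
  E             2.729       2.273      0.1253
  solve Keq expr → x = -0.01285; check Q = 5.1090e-05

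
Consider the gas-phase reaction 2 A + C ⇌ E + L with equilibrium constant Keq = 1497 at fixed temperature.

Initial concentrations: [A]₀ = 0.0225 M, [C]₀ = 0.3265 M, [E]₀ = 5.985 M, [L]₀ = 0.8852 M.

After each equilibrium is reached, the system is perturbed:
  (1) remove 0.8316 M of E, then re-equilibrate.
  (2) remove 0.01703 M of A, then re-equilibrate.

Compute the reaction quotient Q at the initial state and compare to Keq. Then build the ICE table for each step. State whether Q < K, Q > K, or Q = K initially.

Q₀ = 3.2052e+04; Q > K (proceeds reverse)

Q₀ = 3.2052e+04 vs Keq = 1497 ⇒ Q>K, reverse
Step 1:
                   A          C          E          L
  I           0.0225     0.3265      5.985     0.8852
  C          0.07381     0.0369    -0.0369    -0.0369
  E          0.09631     0.3634      5.948     0.8483
  solve Keq expr → x = -0.0369; check Q = 1497
Then remove 0.8316 M of E.
Step 2:
                   A          C          E          L
  I          0.09631     0.3634      5.116     0.8483
  C        -0.006393  -0.003197   0.003197   0.003197
  E          0.08991     0.3602       5.12     0.8515
  solve Keq expr → x = 0.003197; check Q = 1497
Then remove 0.01703 M of A.
Step 3:
                   A          C          E          L
  I          0.07288     0.3602       5.12     0.8515
  C           0.0156   0.007798  -0.007798  -0.007798
  E          0.08848      0.368      5.112     0.8437
  solve Keq expr → x = -0.007798; check Q = 1497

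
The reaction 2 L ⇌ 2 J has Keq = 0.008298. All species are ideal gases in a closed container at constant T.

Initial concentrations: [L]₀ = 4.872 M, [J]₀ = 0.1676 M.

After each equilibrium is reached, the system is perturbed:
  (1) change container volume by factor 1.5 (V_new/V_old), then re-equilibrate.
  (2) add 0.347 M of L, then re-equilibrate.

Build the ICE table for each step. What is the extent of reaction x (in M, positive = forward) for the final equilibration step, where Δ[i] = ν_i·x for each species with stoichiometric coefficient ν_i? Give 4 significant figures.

Q₀ = 0.001183 vs Keq = 0.008298 ⇒ Q<K, forward
Step 1:
                   L          J
  Initial      4.872     0.1676
  Change     -0.2531     0.2531
  Equil        4.619     0.4207
  solve Keq expr → x = 0.1266; check Q = 0.008298
Then change container volume by factor 1.5 (V_new/V_old).
Step 2:
                   L          J
  Initial      3.079     0.2805
  Change           0          0
  Equil        3.079     0.2805
  solve Keq expr → x = 0; check Q = 0.008298
Then add 0.347 M of L.
Step 3:
                   L          J
  Initial      3.426     0.2805
  Change    -0.02897    0.02897
  Equil        3.397     0.3095
  solve Keq expr → x = 0.01449; check Q = 0.008298

x = 0.01449 M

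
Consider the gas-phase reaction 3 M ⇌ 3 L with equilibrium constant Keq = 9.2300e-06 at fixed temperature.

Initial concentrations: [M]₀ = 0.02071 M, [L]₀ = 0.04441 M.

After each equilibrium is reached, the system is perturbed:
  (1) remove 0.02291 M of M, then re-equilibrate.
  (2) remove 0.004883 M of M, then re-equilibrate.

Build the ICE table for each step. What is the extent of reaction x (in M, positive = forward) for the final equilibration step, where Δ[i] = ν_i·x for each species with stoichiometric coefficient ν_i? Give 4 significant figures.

x = -3.3441e-05 M

Q₀ = 9.861 vs Keq = 9.2300e-06 ⇒ Q>K, reverse
Step 1:
                   M          L
  I          0.02071    0.04441
  C          0.04307   -0.04307
  E          0.06378   0.001338
  solve Keq expr → x = -0.01436; check Q = 9.2300e-06
Then remove 0.02291 M of M.
Step 2:
                   M          L
  I          0.04087   0.001338
  C       4.7070e-04 -4.7070e-04
  E          0.04134 8.6723e-04
  solve Keq expr → x = -1.5690e-04; check Q = 9.2300e-06
Then remove 0.004883 M of M.
Step 3:
                   M          L
  I          0.03646 8.6723e-04
  C       1.0032e-04 -1.0032e-04
  E          0.03656 7.6690e-04
  solve Keq expr → x = -3.3441e-05; check Q = 9.2300e-06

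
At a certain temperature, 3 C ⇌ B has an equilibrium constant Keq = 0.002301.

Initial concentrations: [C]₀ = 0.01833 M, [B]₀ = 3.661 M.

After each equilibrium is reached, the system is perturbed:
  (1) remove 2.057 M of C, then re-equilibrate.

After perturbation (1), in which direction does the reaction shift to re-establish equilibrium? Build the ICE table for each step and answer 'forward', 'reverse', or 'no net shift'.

Direction: reverse

Q₀ = 5.9445e+05 vs Keq = 0.002301 ⇒ Q>K, reverse
Step 1:
                   C          B
  Initial    0.01833      3.661
  Change       7.749     -2.583
  Equil        7.767      1.078
  solve Keq expr → x = -2.583; check Q = 0.002301
Then remove 2.057 M of C.
Step 2:
                   C          B
  Initial       5.71      1.078
  Change       1.077    -0.3589
  Equil        6.787     0.7192
  solve Keq expr → x = -0.3589; check Q = 0.002301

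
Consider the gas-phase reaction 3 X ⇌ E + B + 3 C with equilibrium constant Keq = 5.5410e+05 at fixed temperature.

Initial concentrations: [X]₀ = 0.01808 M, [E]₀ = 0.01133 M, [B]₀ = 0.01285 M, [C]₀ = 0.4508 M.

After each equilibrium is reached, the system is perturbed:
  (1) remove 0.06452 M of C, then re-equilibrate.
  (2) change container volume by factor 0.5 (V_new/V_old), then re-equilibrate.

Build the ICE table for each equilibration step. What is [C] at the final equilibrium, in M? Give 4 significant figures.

[C]_eq = 0.8077 M

Q₀ = 2.257 vs Keq = 5.5410e+05 ⇒ Q<K, forward
Step 1:
                    X           E           B           C
  init        0.01808     0.01133     0.01285      0.4508
  Δ          -0.01769    0.005896    0.005896     0.01769
  eq       3.9133e-04     0.01723     0.01875      0.4685
  solve Keq expr → x = 0.005896; check Q = 5.5410e+05
Then remove 0.06452 M of C.
Step 2:
                    X           E           B           C
  init     3.9133e-04     0.01723     0.01875       0.404
  Δ       -5.3624e-05  1.7875e-05  1.7875e-05  5.3624e-05
  eq       3.3770e-04     0.01724     0.01876       0.404
  solve Keq expr → x = 1.7875e-05; check Q = 5.5410e+05
Then change container volume by factor 0.5 (V_new/V_old).
Step 3:
                    X           E           B           C
  init     6.7540e-04     0.03449     0.03753       0.808
  Δ        3.9360e-04 -1.3120e-04 -1.3120e-04 -3.9360e-04
  eq         0.001069     0.03436      0.0374      0.8077
  solve Keq expr → x = -1.3120e-04; check Q = 5.5410e+05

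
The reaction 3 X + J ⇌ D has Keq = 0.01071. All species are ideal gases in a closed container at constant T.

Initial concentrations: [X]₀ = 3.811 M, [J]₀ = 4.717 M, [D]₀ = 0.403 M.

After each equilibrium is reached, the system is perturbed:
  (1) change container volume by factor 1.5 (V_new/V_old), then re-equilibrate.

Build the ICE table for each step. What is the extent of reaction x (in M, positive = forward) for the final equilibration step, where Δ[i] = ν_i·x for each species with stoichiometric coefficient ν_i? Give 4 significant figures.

Q₀ = 0.001544 vs Keq = 0.01071 ⇒ Q<K, forward
Step 1:
                    X           J           D
  Initial       3.811       4.717       0.403
  Change       -1.215      -0.405       0.405
  Equil         2.596       4.312       0.808
  solve Keq expr → x = 0.405; check Q = 0.01071
Then change container volume by factor 1.5 (V_new/V_old).
Step 2:
                    X           J           D
  Initial       1.731       2.875      0.5387
  Change       0.5121      0.1707     -0.1707
  Equil         2.243       3.045       0.368
  solve Keq expr → x = -0.1707; check Q = 0.01071

x = -0.1707 M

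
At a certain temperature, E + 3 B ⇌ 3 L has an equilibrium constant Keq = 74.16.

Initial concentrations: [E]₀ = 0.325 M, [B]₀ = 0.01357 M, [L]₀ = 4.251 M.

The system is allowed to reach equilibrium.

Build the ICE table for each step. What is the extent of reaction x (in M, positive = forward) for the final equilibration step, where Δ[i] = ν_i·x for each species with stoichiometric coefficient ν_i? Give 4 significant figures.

x = -0.3045 M

Q₀ = 9.4591e+07 vs Keq = 74.16 ⇒ Q>K, reverse
Step 1:
                  E         B         L
  Initial     0.325   0.01357     4.251
  Change     0.3045    0.9134   -0.9134
  Equil      0.6295     0.927     3.338
  solve Keq expr → x = -0.3045; check Q = 74.16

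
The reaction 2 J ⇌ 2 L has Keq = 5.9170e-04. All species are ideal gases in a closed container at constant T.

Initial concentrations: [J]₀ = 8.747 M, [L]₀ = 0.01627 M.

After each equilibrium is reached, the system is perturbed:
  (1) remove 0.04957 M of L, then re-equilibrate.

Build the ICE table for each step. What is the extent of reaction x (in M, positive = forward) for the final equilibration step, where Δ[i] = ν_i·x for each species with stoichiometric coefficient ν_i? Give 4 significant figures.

x = 0.0242 M

Q₀ = 3.4598e-06 vs Keq = 5.9170e-04 ⇒ Q<K, forward
Step 1:
                   J          L
  Initial      8.747    0.01627
  Change     -0.1918     0.1918
  Equil        8.555     0.2081
  solve Keq expr → x = 0.09592; check Q = 5.9170e-04
Then remove 0.04957 M of L.
Step 2:
                   J          L
  Initial      8.555     0.1585
  Change    -0.04839    0.04839
  Equil        8.507     0.2069
  solve Keq expr → x = 0.0242; check Q = 5.9170e-04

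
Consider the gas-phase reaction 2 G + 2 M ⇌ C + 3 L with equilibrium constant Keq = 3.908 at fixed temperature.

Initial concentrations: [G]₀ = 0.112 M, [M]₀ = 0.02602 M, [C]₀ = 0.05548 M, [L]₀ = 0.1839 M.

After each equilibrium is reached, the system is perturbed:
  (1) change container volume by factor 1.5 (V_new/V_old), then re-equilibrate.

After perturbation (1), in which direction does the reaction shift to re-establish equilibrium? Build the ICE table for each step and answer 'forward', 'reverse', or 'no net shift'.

Q₀ = 40.63 vs Keq = 3.908 ⇒ Q>K, reverse
Step 1:
                   G          M          C          L
  init         0.112    0.02602    0.05548     0.1839
  Δ          0.02142    0.02142   -0.01071   -0.03213
  eq          0.1334    0.04744    0.04477     0.1518
  solve Keq expr → x = -0.01071; check Q = 3.908
Then change container volume by factor 1.5 (V_new/V_old).
Step 2:
                   G          M          C          L
  init       0.08894    0.03162    0.02985     0.1012
  Δ                0          0          0          0
  eq         0.08894    0.03162    0.02985     0.1012
  solve Keq expr → x = 0; check Q = 3.908

Direction: no net shift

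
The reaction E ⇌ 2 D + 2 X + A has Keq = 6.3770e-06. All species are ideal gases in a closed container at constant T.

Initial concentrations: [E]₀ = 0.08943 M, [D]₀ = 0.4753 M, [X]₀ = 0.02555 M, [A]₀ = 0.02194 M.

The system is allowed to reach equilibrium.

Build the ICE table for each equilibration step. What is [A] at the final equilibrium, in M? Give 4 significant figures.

[A]_eq = 0.01586 M

Q₀ = 3.6180e-05 vs Keq = 6.3770e-06 ⇒ Q>K, reverse
Step 1:
                  E         D         X         A
  I         0.08943    0.4753   0.02555   0.02194
  C        0.006084  -0.01217  -0.01217 -0.006084
  E         0.09551    0.4631   0.01338   0.01586
  solve Keq expr → x = -0.006084; check Q = 6.3770e-06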